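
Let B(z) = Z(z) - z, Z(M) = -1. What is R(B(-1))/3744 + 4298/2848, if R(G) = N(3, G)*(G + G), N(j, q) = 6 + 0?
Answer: 2149/1424 ≈ 1.5091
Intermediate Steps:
N(j, q) = 6
B(z) = -1 - z
R(G) = 12*G (R(G) = 6*(G + G) = 6*(2*G) = 12*G)
R(B(-1))/3744 + 4298/2848 = (12*(-1 - 1*(-1)))/3744 + 4298/2848 = (12*(-1 + 1))*(1/3744) + 4298*(1/2848) = (12*0)*(1/3744) + 2149/1424 = 0*(1/3744) + 2149/1424 = 0 + 2149/1424 = 2149/1424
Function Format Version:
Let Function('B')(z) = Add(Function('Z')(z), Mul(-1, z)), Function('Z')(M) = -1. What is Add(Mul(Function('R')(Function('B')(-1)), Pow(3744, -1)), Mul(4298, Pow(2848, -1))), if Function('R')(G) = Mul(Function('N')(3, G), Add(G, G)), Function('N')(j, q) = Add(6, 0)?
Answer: Rational(2149, 1424) ≈ 1.5091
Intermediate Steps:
Function('N')(j, q) = 6
Function('B')(z) = Add(-1, Mul(-1, z))
Function('R')(G) = Mul(12, G) (Function('R')(G) = Mul(6, Add(G, G)) = Mul(6, Mul(2, G)) = Mul(12, G))
Add(Mul(Function('R')(Function('B')(-1)), Pow(3744, -1)), Mul(4298, Pow(2848, -1))) = Add(Mul(Mul(12, Add(-1, Mul(-1, -1))), Pow(3744, -1)), Mul(4298, Pow(2848, -1))) = Add(Mul(Mul(12, Add(-1, 1)), Rational(1, 3744)), Mul(4298, Rational(1, 2848))) = Add(Mul(Mul(12, 0), Rational(1, 3744)), Rational(2149, 1424)) = Add(Mul(0, Rational(1, 3744)), Rational(2149, 1424)) = Add(0, Rational(2149, 1424)) = Rational(2149, 1424)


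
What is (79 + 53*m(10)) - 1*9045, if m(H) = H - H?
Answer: -8966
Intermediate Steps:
m(H) = 0
(79 + 53*m(10)) - 1*9045 = (79 + 53*0) - 1*9045 = (79 + 0) - 9045 = 79 - 9045 = -8966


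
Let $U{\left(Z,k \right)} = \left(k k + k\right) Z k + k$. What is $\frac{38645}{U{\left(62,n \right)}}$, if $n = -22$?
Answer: $- \frac{7729}{126038} \approx -0.061323$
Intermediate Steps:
$U{\left(Z,k \right)} = k + Z k \left(k + k^{2}\right)$ ($U{\left(Z,k \right)} = \left(k^{2} + k\right) Z k + k = \left(k + k^{2}\right) Z k + k = Z \left(k + k^{2}\right) k + k = Z k \left(k + k^{2}\right) + k = k + Z k \left(k + k^{2}\right)$)
$\frac{38645}{U{\left(62,n \right)}} = \frac{38645}{\left(-22\right) \left(1 + 62 \left(-22\right) + 62 \left(-22\right)^{2}\right)} = \frac{38645}{\left(-22\right) \left(1 - 1364 + 62 \cdot 484\right)} = \frac{38645}{\left(-22\right) \left(1 - 1364 + 30008\right)} = \frac{38645}{\left(-22\right) 28645} = \frac{38645}{-630190} = 38645 \left(- \frac{1}{630190}\right) = - \frac{7729}{126038}$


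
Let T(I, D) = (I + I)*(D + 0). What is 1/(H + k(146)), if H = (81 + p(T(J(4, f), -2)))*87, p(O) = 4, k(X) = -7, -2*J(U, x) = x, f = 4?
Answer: 1/7388 ≈ 0.00013535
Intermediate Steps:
J(U, x) = -x/2
T(I, D) = 2*D*I (T(I, D) = (2*I)*D = 2*D*I)
H = 7395 (H = (81 + 4)*87 = 85*87 = 7395)
1/(H + k(146)) = 1/(7395 - 7) = 1/7388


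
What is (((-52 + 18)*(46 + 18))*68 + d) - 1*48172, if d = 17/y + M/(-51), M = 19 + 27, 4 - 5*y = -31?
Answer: -70021435/357 ≈ -1.9614e+5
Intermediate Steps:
y = 7 (y = ⅘ - ⅕*(-31) = ⅘ + 31/5 = 7)
M = 46
d = 545/357 (d = 17/7 + 46/(-51) = 17*(⅐) + 46*(-1/51) = 17/7 - 46/51 = 545/357 ≈ 1.5266)
(((-52 + 18)*(46 + 18))*68 + d) - 1*48172 = (((-52 + 18)*(46 + 18))*68 + 545/357) - 1*48172 = (-34*64*68 + 545/357) - 48172 = (-2176*68 + 545/357) - 48172 = (-147968 + 545/357) - 48172 = -52824031/357 - 48172 = -70021435/357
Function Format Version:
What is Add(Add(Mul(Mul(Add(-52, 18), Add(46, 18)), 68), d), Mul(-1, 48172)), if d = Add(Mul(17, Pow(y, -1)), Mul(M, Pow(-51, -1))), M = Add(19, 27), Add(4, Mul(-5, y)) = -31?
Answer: Rational(-70021435, 357) ≈ -1.9614e+5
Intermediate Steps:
y = 7 (y = Add(Rational(4, 5), Mul(Rational(-1, 5), -31)) = Add(Rational(4, 5), Rational(31, 5)) = 7)
M = 46
d = Rational(545, 357) (d = Add(Mul(17, Pow(7, -1)), Mul(46, Pow(-51, -1))) = Add(Mul(17, Rational(1, 7)), Mul(46, Rational(-1, 51))) = Add(Rational(17, 7), Rational(-46, 51)) = Rational(545, 357) ≈ 1.5266)
Add(Add(Mul(Mul(Add(-52, 18), Add(46, 18)), 68), d), Mul(-1, 48172)) = Add(Add(Mul(Mul(Add(-52, 18), Add(46, 18)), 68), Rational(545, 357)), Mul(-1, 48172)) = Add(Add(Mul(Mul(-34, 64), 68), Rational(545, 357)), -48172) = Add(Add(Mul(-2176, 68), Rational(545, 357)), -48172) = Add(Add(-147968, Rational(545, 357)), -48172) = Add(Rational(-52824031, 357), -48172) = Rational(-70021435, 357)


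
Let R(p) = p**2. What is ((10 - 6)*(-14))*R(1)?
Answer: -56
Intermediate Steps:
((10 - 6)*(-14))*R(1) = ((10 - 6)*(-14))*1**2 = (4*(-14))*1 = -56*1 = -56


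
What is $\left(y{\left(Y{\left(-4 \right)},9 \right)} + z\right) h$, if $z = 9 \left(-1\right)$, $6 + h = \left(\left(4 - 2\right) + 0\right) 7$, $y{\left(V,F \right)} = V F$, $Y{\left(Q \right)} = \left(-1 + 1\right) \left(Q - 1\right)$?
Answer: $-72$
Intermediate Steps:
$Y{\left(Q \right)} = 0$ ($Y{\left(Q \right)} = 0 \left(-1 + Q\right) = 0$)
$y{\left(V,F \right)} = F V$
$h = 8$ ($h = -6 + \left(\left(4 - 2\right) + 0\right) 7 = -6 + \left(2 + 0\right) 7 = -6 + 2 \cdot 7 = -6 + 14 = 8$)
$z = -9$
$\left(y{\left(Y{\left(-4 \right)},9 \right)} + z\right) h = \left(9 \cdot 0 - 9\right) 8 = \left(0 - 9\right) 8 = \left(-9\right) 8 = -72$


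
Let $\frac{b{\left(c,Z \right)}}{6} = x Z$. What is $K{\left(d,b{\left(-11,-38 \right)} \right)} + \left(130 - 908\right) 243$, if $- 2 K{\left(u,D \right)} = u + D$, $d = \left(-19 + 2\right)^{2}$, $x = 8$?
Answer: $- \frac{376573}{2} \approx -1.8829 \cdot 10^{5}$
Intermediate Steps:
$b{\left(c,Z \right)} = 48 Z$ ($b{\left(c,Z \right)} = 6 \cdot 8 Z = 48 Z$)
$d = 289$ ($d = \left(-17\right)^{2} = 289$)
$K{\left(u,D \right)} = - \frac{D}{2} - \frac{u}{2}$ ($K{\left(u,D \right)} = - \frac{u + D}{2} = - \frac{D + u}{2} = - \frac{D}{2} - \frac{u}{2}$)
$K{\left(d,b{\left(-11,-38 \right)} \right)} + \left(130 - 908\right) 243 = \left(- \frac{48 \left(-38\right)}{2} - \frac{289}{2}\right) + \left(130 - 908\right) 243 = \left(\left(- \frac{1}{2}\right) \left(-1824\right) - \frac{289}{2}\right) - 189054 = \left(912 - \frac{289}{2}\right) - 189054 = \frac{1535}{2} - 189054 = - \frac{376573}{2}$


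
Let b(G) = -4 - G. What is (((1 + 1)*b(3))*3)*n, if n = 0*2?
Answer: 0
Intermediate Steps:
n = 0
(((1 + 1)*b(3))*3)*n = (((1 + 1)*(-4 - 1*3))*3)*0 = ((2*(-4 - 3))*3)*0 = ((2*(-7))*3)*0 = -14*3*0 = -42*0 = 0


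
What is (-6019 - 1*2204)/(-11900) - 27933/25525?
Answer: -196017/485996 ≈ -0.40333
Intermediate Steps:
(-6019 - 1*2204)/(-11900) - 27933/25525 = (-6019 - 2204)*(-1/11900) - 27933*1/25525 = -8223*(-1/11900) - 27933/25525 = 8223/11900 - 27933/25525 = -196017/485996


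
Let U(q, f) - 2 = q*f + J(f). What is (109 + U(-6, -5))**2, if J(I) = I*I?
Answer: 27556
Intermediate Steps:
J(I) = I**2
U(q, f) = 2 + f**2 + f*q (U(q, f) = 2 + (q*f + f**2) = 2 + (f*q + f**2) = 2 + (f**2 + f*q) = 2 + f**2 + f*q)
(109 + U(-6, -5))**2 = (109 + (2 + (-5)**2 - 5*(-6)))**2 = (109 + (2 + 25 + 30))**2 = (109 + 57)**2 = 166**2 = 27556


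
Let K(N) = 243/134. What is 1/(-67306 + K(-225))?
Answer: -134/9018761 ≈ -1.4858e-5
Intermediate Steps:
K(N) = 243/134 (K(N) = 243*(1/134) = 243/134)
1/(-67306 + K(-225)) = 1/(-67306 + 243/134) = 1/(-9018761/134) = -134/9018761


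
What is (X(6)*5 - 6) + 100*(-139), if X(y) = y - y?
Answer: -13906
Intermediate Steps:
X(y) = 0
(X(6)*5 - 6) + 100*(-139) = (0*5 - 6) + 100*(-139) = (0 - 6) - 13900 = -6 - 13900 = -13906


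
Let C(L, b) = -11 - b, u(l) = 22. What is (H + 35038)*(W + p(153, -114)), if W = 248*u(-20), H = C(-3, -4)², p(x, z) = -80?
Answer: 188627712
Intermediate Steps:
H = 49 (H = (-11 - 1*(-4))² = (-11 + 4)² = (-7)² = 49)
W = 5456 (W = 248*22 = 5456)
(H + 35038)*(W + p(153, -114)) = (49 + 35038)*(5456 - 80) = 35087*5376 = 188627712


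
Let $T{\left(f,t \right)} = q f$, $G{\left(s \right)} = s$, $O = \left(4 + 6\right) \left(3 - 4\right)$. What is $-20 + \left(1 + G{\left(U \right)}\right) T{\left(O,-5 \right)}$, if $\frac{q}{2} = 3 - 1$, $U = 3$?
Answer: $-180$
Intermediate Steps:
$O = -10$ ($O = 10 \left(-1\right) = -10$)
$q = 4$ ($q = 2 \left(3 - 1\right) = 2 \cdot 2 = 4$)
$T{\left(f,t \right)} = 4 f$
$-20 + \left(1 + G{\left(U \right)}\right) T{\left(O,-5 \right)} = -20 + \left(1 + 3\right) 4 \left(-10\right) = -20 + 4 \left(-40\right) = -20 - 160 = -180$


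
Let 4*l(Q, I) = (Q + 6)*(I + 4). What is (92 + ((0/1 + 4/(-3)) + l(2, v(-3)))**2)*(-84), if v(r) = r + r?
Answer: -30352/3 ≈ -10117.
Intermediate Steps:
v(r) = 2*r
l(Q, I) = (4 + I)*(6 + Q)/4 (l(Q, I) = ((Q + 6)*(I + 4))/4 = ((6 + Q)*(4 + I))/4 = ((4 + I)*(6 + Q))/4 = (4 + I)*(6 + Q)/4)
(92 + ((0/1 + 4/(-3)) + l(2, v(-3)))**2)*(-84) = (92 + ((0/1 + 4/(-3)) + (6 + 2 + 3*(2*(-3))/2 + (1/4)*(2*(-3))*2))**2)*(-84) = (92 + ((0*1 + 4*(-1/3)) + (6 + 2 + (3/2)*(-6) + (1/4)*(-6)*2))**2)*(-84) = (92 + ((0 - 4/3) + (6 + 2 - 9 - 3))**2)*(-84) = (92 + (-4/3 - 4)**2)*(-84) = (92 + (-16/3)**2)*(-84) = (92 + 256/9)*(-84) = (1084/9)*(-84) = -30352/3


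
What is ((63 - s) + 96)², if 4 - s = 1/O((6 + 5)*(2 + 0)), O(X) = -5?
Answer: 599076/25 ≈ 23963.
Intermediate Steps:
s = 21/5 (s = 4 - 1/(-5) = 4 - 1*(-⅕) = 4 + ⅕ = 21/5 ≈ 4.2000)
((63 - s) + 96)² = ((63 - 1*21/5) + 96)² = ((63 - 21/5) + 96)² = (294/5 + 96)² = (774/5)² = 599076/25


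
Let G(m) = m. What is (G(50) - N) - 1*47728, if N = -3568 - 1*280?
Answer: -43830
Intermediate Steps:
N = -3848 (N = -3568 - 280 = -3848)
(G(50) - N) - 1*47728 = (50 - 1*(-3848)) - 1*47728 = (50 + 3848) - 47728 = 3898 - 47728 = -43830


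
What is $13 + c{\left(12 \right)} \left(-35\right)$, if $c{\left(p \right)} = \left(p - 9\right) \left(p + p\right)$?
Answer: $-2507$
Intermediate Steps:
$c{\left(p \right)} = 2 p \left(-9 + p\right)$ ($c{\left(p \right)} = \left(-9 + p\right) 2 p = 2 p \left(-9 + p\right)$)
$13 + c{\left(12 \right)} \left(-35\right) = 13 + 2 \cdot 12 \left(-9 + 12\right) \left(-35\right) = 13 + 2 \cdot 12 \cdot 3 \left(-35\right) = 13 + 72 \left(-35\right) = 13 - 2520 = -2507$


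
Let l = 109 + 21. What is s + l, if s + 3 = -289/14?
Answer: 1489/14 ≈ 106.36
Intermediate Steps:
l = 130
s = -331/14 (s = -3 - 289/14 = -331/14 ≈ -23.643)
s + l = -331/14 + 130 = 1489/14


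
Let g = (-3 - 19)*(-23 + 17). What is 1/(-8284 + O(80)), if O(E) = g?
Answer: -1/8152 ≈ -0.00012267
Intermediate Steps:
g = 132 (g = -22*(-6) = 132)
O(E) = 132
1/(-8284 + O(80)) = 1/(-8284 + 132) = 1/(-8152) = -1/8152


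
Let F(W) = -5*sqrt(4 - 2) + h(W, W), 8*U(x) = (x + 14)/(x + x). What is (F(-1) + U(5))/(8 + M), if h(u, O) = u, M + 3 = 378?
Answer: -61/30640 - 5*sqrt(2)/383 ≈ -0.020453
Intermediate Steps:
M = 375 (M = -3 + 378 = 375)
U(x) = (14 + x)/(16*x) (U(x) = ((x + 14)/(x + x))/8 = ((14 + x)/((2*x)))/8 = ((14 + x)*(1/(2*x)))/8 = ((14 + x)/(2*x))/8 = (14 + x)/(16*x))
F(W) = W - 5*sqrt(2) (F(W) = -5*sqrt(4 - 2) + W = -5*sqrt(2) + W = W - 5*sqrt(2))
(F(-1) + U(5))/(8 + M) = ((-1 - 5*sqrt(2)) + (1/16)*(14 + 5)/5)/(8 + 375) = ((-1 - 5*sqrt(2)) + (1/16)*(1/5)*19)/383 = ((-1 - 5*sqrt(2)) + 19/80)*(1/383) = (-61/80 - 5*sqrt(2))*(1/383) = -61/30640 - 5*sqrt(2)/383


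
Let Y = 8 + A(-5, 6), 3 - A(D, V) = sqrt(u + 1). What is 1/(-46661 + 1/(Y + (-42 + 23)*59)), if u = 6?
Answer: -57490692583/2682573258409074 - sqrt(7)/2682573258409074 ≈ -2.1431e-5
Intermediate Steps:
A(D, V) = 3 - sqrt(7) (A(D, V) = 3 - sqrt(6 + 1) = 3 - sqrt(7))
Y = 11 - sqrt(7) (Y = 8 + (3 - sqrt(7)) = 11 - sqrt(7) ≈ 8.3542)
1/(-46661 + 1/(Y + (-42 + 23)*59)) = 1/(-46661 + 1/((11 - sqrt(7)) + (-42 + 23)*59)) = 1/(-46661 + 1/((11 - sqrt(7)) - 19*59)) = 1/(-46661 + 1/((11 - sqrt(7)) - 1121)) = 1/(-46661 + 1/(-1110 - sqrt(7)))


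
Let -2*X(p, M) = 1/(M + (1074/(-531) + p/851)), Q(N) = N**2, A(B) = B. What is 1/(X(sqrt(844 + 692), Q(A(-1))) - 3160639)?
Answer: -299343158181414178/946115513469960844128385 - 853151328*sqrt(6)/946115513469960844128385 ≈ -3.1639e-7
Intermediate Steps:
X(p, M) = -1/(2*(-358/177 + M + p/851)) (X(p, M) = -1/(2*(M + (1074/(-531) + p/851))) = -1/(2*(M + (1074*(-1/531) + p*(1/851)))) = -1/(2*(M + (-358/177 + p/851))) = -1/(2*(-358/177 + M + p/851)))
1/(X(sqrt(844 + 692), Q(A(-1))) - 3160639) = 1/(-150627/(-609316 + 354*sqrt(844 + 692) + 301254*(-1)**2) - 3160639) = 1/(-150627/(-609316 + 354*sqrt(1536) + 301254*1) - 3160639) = 1/(-150627/(-609316 + 354*(16*sqrt(6)) + 301254) - 3160639) = 1/(-150627/(-609316 + 5664*sqrt(6) + 301254) - 3160639) = 1/(-150627/(-308062 + 5664*sqrt(6)) - 3160639) = 1/(-3160639 - 150627/(-308062 + 5664*sqrt(6)))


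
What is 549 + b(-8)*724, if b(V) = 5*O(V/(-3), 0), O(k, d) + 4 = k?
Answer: -12833/3 ≈ -4277.7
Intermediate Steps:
O(k, d) = -4 + k
b(V) = -20 - 5*V/3 (b(V) = 5*(-4 + V/(-3)) = 5*(-4 + V*(-⅓)) = 5*(-4 - V/3) = -20 - 5*V/3)
549 + b(-8)*724 = 549 + (-20 - 5/3*(-8))*724 = 549 + (-20 + 40/3)*724 = 549 - 20/3*724 = 549 - 14480/3 = -12833/3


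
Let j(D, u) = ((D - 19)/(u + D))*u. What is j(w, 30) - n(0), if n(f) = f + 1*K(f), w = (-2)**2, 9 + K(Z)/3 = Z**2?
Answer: 234/17 ≈ 13.765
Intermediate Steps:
K(Z) = -27 + 3*Z**2
w = 4
j(D, u) = u*(-19 + D)/(D + u) (j(D, u) = ((-19 + D)/(D + u))*u = u*(-19 + D)/(D + u))
n(f) = -27 + f + 3*f**2 (n(f) = f + 1*(-27 + 3*f**2) = f + (-27 + 3*f**2) = -27 + f + 3*f**2)
j(w, 30) - n(0) = 30*(-19 + 4)/(4 + 30) - (-27 + 0 + 3*0**2) = 30*(-15)/34 - (-27 + 0 + 3*0) = 30*(1/34)*(-15) - (-27 + 0 + 0) = -225/17 - 1*(-27) = -225/17 + 27 = 234/17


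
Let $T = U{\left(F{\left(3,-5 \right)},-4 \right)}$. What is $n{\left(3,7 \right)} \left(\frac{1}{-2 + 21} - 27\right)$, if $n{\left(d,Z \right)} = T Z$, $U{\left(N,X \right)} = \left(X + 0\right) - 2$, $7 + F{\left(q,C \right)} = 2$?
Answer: $\frac{21504}{19} \approx 1131.8$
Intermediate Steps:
$F{\left(q,C \right)} = -5$ ($F{\left(q,C \right)} = -7 + 2 = -5$)
$U{\left(N,X \right)} = -2 + X$ ($U{\left(N,X \right)} = X - 2 = -2 + X$)
$T = -6$ ($T = -2 - 4 = -6$)
$n{\left(d,Z \right)} = - 6 Z$
$n{\left(3,7 \right)} \left(\frac{1}{-2 + 21} - 27\right) = \left(-6\right) 7 \left(\frac{1}{-2 + 21} - 27\right) = - 42 \left(\frac{1}{19} - 27\right) = \left(-42\right) \left(- \frac{512}{19}\right) = \frac{21504}{19}$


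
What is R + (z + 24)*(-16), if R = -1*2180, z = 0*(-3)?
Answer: -2564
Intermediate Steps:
z = 0
R = -2180
R + (z + 24)*(-16) = -2180 + (0 + 24)*(-16) = -2180 + 24*(-16) = -2180 - 384 = -2564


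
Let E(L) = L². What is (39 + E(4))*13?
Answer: 715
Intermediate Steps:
(39 + E(4))*13 = (39 + 4²)*13 = (39 + 16)*13 = 55*13 = 715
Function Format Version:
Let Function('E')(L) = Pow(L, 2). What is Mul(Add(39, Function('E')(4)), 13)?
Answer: 715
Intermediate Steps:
Mul(Add(39, Function('E')(4)), 13) = Mul(Add(39, Pow(4, 2)), 13) = Mul(Add(39, 16), 13) = Mul(55, 13) = 715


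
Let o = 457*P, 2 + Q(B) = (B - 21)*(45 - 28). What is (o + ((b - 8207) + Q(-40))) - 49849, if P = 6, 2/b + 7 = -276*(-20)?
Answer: -310674087/5513 ≈ -56353.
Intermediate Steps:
b = 2/5513 (b = 2/(-7 - 276*(-20)) = 2/(-7 + 5520) = 2/5513 ≈ 0.00036278)
Q(B) = -359 + 17*B (Q(B) = -2 + (B - 21)*(45 - 28) = -2 + (-21 + B)*17 = -2 + (-357 + 17*B) = -359 + 17*B)
o = 2742 (o = 457*6 = 2742)
(o + ((b - 8207) + Q(-40))) - 49849 = (2742 + ((2/5513 - 8207) + (-359 + 17*(-40)))) - 49849 = (2742 + (-45245189/5513 + (-359 - 680))) - 49849 = (2742 + (-45245189/5513 - 1039)) - 49849 = (2742 - 50973196/5513) - 49849 = -35856550/5513 - 49849 = -310674087/5513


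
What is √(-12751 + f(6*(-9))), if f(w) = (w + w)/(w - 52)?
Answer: I*√35814697/53 ≈ 112.92*I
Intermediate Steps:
f(w) = 2*w/(-52 + w) (f(w) = (2*w)/(-52 + w) = 2*w/(-52 + w))
√(-12751 + f(6*(-9))) = √(-12751 + 2*(6*(-9))/(-52 + 6*(-9))) = √(-12751 + 2*(-54)/(-52 - 54)) = √(-12751 + 2*(-54)/(-106)) = √(-12751 + 2*(-54)*(-1/106)) = √(-12751 + 54/53) = √(-675749/53) = I*√35814697/53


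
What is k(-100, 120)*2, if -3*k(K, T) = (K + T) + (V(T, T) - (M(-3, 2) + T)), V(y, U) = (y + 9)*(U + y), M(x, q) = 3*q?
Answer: -61708/3 ≈ -20569.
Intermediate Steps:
V(y, U) = (9 + y)*(U + y)
k(K, T) = 2 - 6*T - 2*T²/3 - K/3 (k(K, T) = -((K + T) + ((T² + 9*T + 9*T + T*T) - (3*2 + T)))/3 = -((K + T) + ((T² + 9*T + 9*T + T²) - (6 + T)))/3 = -((K + T) + ((2*T² + 18*T) + (-6 - T)))/3 = -((K + T) + (-6 + 2*T² + 17*T))/3 = -(-6 + K + 2*T² + 18*T)/3 = 2 - 6*T - 2*T²/3 - K/3)
k(-100, 120)*2 = (2 - 6*120 - ⅔*120² - ⅓*(-100))*2 = (2 - 720 - ⅔*14400 + 100/3)*2 = (2 - 720 - 9600 + 100/3)*2 = -30854/3*2 = -61708/3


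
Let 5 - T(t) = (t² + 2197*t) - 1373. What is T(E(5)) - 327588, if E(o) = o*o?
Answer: -381760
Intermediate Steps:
E(o) = o²
T(t) = 1378 - t² - 2197*t (T(t) = 5 - ((t² + 2197*t) - 1373) = 5 - (-1373 + t² + 2197*t) = 5 + (1373 - t² - 2197*t) = 1378 - t² - 2197*t)
T(E(5)) - 327588 = (1378 - (5²)² - 2197*5²) - 327588 = (1378 - 1*25² - 2197*25) - 327588 = (1378 - 1*625 - 54925) - 327588 = (1378 - 625 - 54925) - 327588 = -54172 - 327588 = -381760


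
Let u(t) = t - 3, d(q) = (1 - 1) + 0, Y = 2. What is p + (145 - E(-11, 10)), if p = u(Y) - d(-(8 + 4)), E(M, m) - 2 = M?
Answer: 153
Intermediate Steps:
E(M, m) = 2 + M
d(q) = 0 (d(q) = 0 + 0 = 0)
u(t) = -3 + t
p = -1 (p = (-3 + 2) - 1*0 = -1 + 0 = -1)
p + (145 - E(-11, 10)) = -1 + (145 - (2 - 11)) = -1 + (145 - 1*(-9)) = -1 + (145 + 9) = -1 + 154 = 153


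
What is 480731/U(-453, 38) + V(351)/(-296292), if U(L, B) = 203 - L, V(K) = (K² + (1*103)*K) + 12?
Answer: 11861017113/16197296 ≈ 732.28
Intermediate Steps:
V(K) = 12 + K² + 103*K (V(K) = (K² + 103*K) + 12 = 12 + K² + 103*K)
480731/U(-453, 38) + V(351)/(-296292) = 480731/(203 - 1*(-453)) + (12 + 351² + 103*351)/(-296292) = 480731/(203 + 453) + (12 + 123201 + 36153)*(-1/296292) = 480731/656 + 159366*(-1/296292) = 480731*(1/656) - 26561/49382 = 480731/656 - 26561/49382 = 11861017113/16197296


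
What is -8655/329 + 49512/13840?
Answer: -12936969/569170 ≈ -22.730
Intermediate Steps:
-8655/329 + 49512/13840 = -8655*1/329 + 49512*(1/13840) = -8655/329 + 6189/1730 = -12936969/569170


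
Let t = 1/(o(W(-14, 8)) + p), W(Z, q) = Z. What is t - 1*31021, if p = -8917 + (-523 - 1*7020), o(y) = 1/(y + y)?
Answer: -14296989529/460881 ≈ -31021.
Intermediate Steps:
o(y) = 1/(2*y)
p = -16460 (p = -8917 + (-523 - 7020) = -8917 - 7543 = -16460)
t = -28/460881 (t = 1/((1/2)/(-14) - 16460) = 1/((1/2)*(-1/14) - 16460) = 1/(-1/28 - 16460) = 1/(-460881/28) = -28/460881 ≈ -6.0753e-5)
t - 1*31021 = -28/460881 - 1*31021 = -28/460881 - 31021 = -14296989529/460881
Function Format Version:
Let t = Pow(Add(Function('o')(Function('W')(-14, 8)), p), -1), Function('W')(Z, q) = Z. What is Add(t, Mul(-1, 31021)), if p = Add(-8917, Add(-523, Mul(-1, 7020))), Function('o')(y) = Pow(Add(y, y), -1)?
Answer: Rational(-14296989529, 460881) ≈ -31021.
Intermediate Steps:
Function('o')(y) = Mul(Rational(1, 2), Pow(y, -1)) (Function('o')(y) = Pow(Mul(2, y), -1) = Mul(Rational(1, 2), Pow(y, -1)))
p = -16460 (p = Add(-8917, Add(-523, -7020)) = Add(-8917, -7543) = -16460)
t = Rational(-28, 460881) (t = Pow(Add(Mul(Rational(1, 2), Pow(-14, -1)), -16460), -1) = Pow(Add(Mul(Rational(1, 2), Rational(-1, 14)), -16460), -1) = Pow(Add(Rational(-1, 28), -16460), -1) = Pow(Rational(-460881, 28), -1) = Rational(-28, 460881) ≈ -6.0753e-5)
Add(t, Mul(-1, 31021)) = Add(Rational(-28, 460881), Mul(-1, 31021)) = Add(Rational(-28, 460881), -31021) = Rational(-14296989529, 460881)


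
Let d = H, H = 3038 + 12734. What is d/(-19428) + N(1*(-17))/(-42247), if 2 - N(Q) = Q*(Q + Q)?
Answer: -163782289/205193679 ≈ -0.79818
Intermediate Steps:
H = 15772
d = 15772
N(Q) = 2 - 2*Q² (N(Q) = 2 - Q*(Q + Q) = 2 - Q*2*Q = 2 - 2*Q²)
d/(-19428) + N(1*(-17))/(-42247) = 15772/(-19428) + (2 - 2*(1*(-17))²)/(-42247) = 15772*(-1/19428) + (2 - 2*(-17)²)*(-1/42247) = -3943/4857 + (2 - 2*289)*(-1/42247) = -3943/4857 + (2 - 578)*(-1/42247) = -3943/4857 - 576*(-1/42247) = -3943/4857 + 576/42247 = -163782289/205193679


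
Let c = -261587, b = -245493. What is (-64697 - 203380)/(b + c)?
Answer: 268077/507080 ≈ 0.52867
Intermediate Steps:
(-64697 - 203380)/(b + c) = (-64697 - 203380)/(-245493 - 261587) = -268077/(-507080) = -268077*(-1/507080) = 268077/507080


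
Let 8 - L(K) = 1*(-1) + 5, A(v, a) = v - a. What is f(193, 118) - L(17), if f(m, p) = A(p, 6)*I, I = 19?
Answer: 2124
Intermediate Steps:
L(K) = 4 (L(K) = 8 - (1*(-1) + 5) = 8 - (-1 + 5) = 8 - 1*4 = 8 - 4 = 4)
f(m, p) = -114 + 19*p (f(m, p) = (p - 1*6)*19 = (p - 6)*19 = (-6 + p)*19 = -114 + 19*p)
f(193, 118) - L(17) = (-114 + 19*118) - 1*4 = (-114 + 2242) - 4 = 2128 - 4 = 2124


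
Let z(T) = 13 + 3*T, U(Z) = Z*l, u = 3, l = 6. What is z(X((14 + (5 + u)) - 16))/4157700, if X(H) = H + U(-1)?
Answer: 13/4157700 ≈ 3.1267e-6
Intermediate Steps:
U(Z) = 6*Z (U(Z) = Z*6 = 6*Z)
X(H) = -6 + H (X(H) = H + 6*(-1) = H - 6 = -6 + H)
z(X((14 + (5 + u)) - 16))/4157700 = (13 + 3*(-6 + ((14 + (5 + 3)) - 16)))/4157700 = (13 + 3*(-6 + ((14 + 8) - 16)))*(1/4157700) = (13 + 3*(-6 + (22 - 16)))*(1/4157700) = (13 + 3*(-6 + 6))*(1/4157700) = (13 + 3*0)*(1/4157700) = (13 + 0)*(1/4157700) = 13*(1/4157700) = 13/4157700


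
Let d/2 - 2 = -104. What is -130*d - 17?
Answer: 26503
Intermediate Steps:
d = -204 (d = 4 + 2*(-104) = 4 - 208 = -204)
-130*d - 17 = -130*(-204) - 17 = 26520 - 17 = 26503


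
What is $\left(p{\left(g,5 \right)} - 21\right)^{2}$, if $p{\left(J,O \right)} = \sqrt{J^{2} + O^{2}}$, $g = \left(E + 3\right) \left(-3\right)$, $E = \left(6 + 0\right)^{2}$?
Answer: $\left(21 - \sqrt{13714}\right)^{2} \approx 9236.5$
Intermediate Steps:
$E = 36$ ($E = 6^{2} = 36$)
$g = -117$ ($g = \left(36 + 3\right) \left(-3\right) = 39 \left(-3\right) = -117$)
$\left(p{\left(g,5 \right)} - 21\right)^{2} = \left(\sqrt{\left(-117\right)^{2} + 5^{2}} - 21\right)^{2} = \left(\sqrt{13689 + 25} - 21\right)^{2} = \left(\sqrt{13714} - 21\right)^{2} = \left(-21 + \sqrt{13714}\right)^{2}$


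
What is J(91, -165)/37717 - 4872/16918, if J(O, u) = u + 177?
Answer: -91777104/319048103 ≈ -0.28766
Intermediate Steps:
J(O, u) = 177 + u
J(91, -165)/37717 - 4872/16918 = (177 - 165)/37717 - 4872/16918 = 12*(1/37717) - 4872*1/16918 = 12/37717 - 2436/8459 = -91777104/319048103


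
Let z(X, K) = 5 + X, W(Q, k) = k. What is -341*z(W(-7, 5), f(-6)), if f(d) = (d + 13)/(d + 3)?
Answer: -3410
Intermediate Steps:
f(d) = (13 + d)/(3 + d)
-341*z(W(-7, 5), f(-6)) = -341*(5 + 5) = -341*10 = -3410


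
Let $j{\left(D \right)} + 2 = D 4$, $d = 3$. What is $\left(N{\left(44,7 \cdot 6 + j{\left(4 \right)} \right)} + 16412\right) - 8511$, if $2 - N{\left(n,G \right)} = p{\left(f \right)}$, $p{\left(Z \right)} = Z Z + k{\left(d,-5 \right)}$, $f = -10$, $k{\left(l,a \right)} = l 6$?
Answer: $7785$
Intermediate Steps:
$k{\left(l,a \right)} = 6 l$
$j{\left(D \right)} = -2 + 4 D$ ($j{\left(D \right)} = -2 + D 4 = -2 + 4 D$)
$p{\left(Z \right)} = 18 + Z^{2}$ ($p{\left(Z \right)} = Z Z + 6 \cdot 3 = Z^{2} + 18 = 18 + Z^{2}$)
$N{\left(n,G \right)} = -116$ ($N{\left(n,G \right)} = 2 - \left(18 + \left(-10\right)^{2}\right) = 2 - \left(18 + 100\right) = 2 - 118 = -116$)
$\left(N{\left(44,7 \cdot 6 + j{\left(4 \right)} \right)} + 16412\right) - 8511 = \left(-116 + 16412\right) - 8511 = 16296 - 8511 = 7785$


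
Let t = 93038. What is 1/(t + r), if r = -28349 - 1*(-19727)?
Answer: 1/84416 ≈ 1.1846e-5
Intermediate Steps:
r = -8622 (r = -28349 + 19727 = -8622)
1/(t + r) = 1/(93038 - 8622) = 1/84416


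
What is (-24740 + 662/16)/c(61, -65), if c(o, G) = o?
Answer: -197589/488 ≈ -404.90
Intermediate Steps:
(-24740 + 662/16)/c(61, -65) = (-24740 + 662/16)/61 = (-24740 + 662*(1/16))*(1/61) = (-24740 + 331/8)*(1/61) = -197589/8*1/61 = -197589/488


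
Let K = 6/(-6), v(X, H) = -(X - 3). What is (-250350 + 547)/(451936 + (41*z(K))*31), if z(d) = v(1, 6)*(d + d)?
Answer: -249803/446852 ≈ -0.55903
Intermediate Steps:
v(X, H) = 3 - X (v(X, H) = -(-3 + X) = 3 - X)
K = -1 (K = 6*(-1/6) = -1)
z(d) = 4*d (z(d) = (3 - 1*1)*(d + d) = (3 - 1)*(2*d) = 2*(2*d) = 4*d)
(-250350 + 547)/(451936 + (41*z(K))*31) = (-250350 + 547)/(451936 + (41*(4*(-1)))*31) = -249803/(451936 + (41*(-4))*31) = -249803/(451936 - 164*31) = -249803/(451936 - 5084) = -249803/446852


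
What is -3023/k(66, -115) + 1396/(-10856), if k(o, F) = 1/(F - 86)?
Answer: 1649088473/2714 ≈ 6.0762e+5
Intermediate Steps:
k(o, F) = 1/(-86 + F)
-3023/k(66, -115) + 1396/(-10856) = -3023/(1/(-86 - 115)) + 1396/(-10856) = -3023/(1/(-201)) + 1396*(-1/10856) = -3023/(-1/201) - 349/2714 = -3023*(-201) - 349/2714 = 607623 - 349/2714 = 1649088473/2714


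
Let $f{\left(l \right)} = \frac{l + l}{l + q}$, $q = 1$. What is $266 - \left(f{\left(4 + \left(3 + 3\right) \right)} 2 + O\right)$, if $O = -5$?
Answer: $\frac{2941}{11} \approx 267.36$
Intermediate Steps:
$f{\left(l \right)} = \frac{2 l}{1 + l}$ ($f{\left(l \right)} = \frac{l + l}{l + 1} = \frac{2 l}{1 + l}$)
$266 - \left(f{\left(4 + \left(3 + 3\right) \right)} 2 + O\right) = 266 - \left(\frac{2 \left(4 + \left(3 + 3\right)\right)}{1 + \left(4 + \left(3 + 3\right)\right)} 2 - 5\right) = 266 - \left(\frac{2 \left(4 + 6\right)}{1 + \left(4 + 6\right)} 2 - 5\right) = 266 - \left(2 \cdot 10 \frac{1}{1 + 10} \cdot 2 - 5\right) = 266 - \left(2 \cdot 10 \cdot \frac{1}{11} \cdot 2 - 5\right) = 266 - \left(\frac{20}{11} \cdot 2 - 5\right) = 266 - \left(\frac{40}{11} - 5\right) = 266 - - \frac{15}{11} = 266 + \frac{15}{11} = \frac{2941}{11}$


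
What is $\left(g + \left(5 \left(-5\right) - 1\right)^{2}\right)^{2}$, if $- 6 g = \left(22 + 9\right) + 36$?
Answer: $\frac{15912121}{36} \approx 4.42 \cdot 10^{5}$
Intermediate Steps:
$g = - \frac{67}{6}$ ($g = - \frac{\left(22 + 9\right) + 36}{6} = - \frac{31 + 36}{6} = \left(- \frac{1}{6}\right) 67 = - \frac{67}{6} \approx -11.167$)
$\left(g + \left(5 \left(-5\right) - 1\right)^{2}\right)^{2} = \left(- \frac{67}{6} + \left(5 \left(-5\right) - 1\right)^{2}\right)^{2} = \left(- \frac{67}{6} + \left(-25 - 1\right)^{2}\right)^{2} = \left(- \frac{67}{6} + \left(-26\right)^{2}\right)^{2} = \left(- \frac{67}{6} + 676\right)^{2} = \left(\frac{3989}{6}\right)^{2} = \frac{15912121}{36}$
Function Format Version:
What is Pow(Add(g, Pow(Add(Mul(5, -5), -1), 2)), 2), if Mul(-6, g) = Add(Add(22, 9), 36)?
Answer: Rational(15912121, 36) ≈ 4.4200e+5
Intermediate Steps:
g = Rational(-67, 6) (g = Mul(Rational(-1, 6), Add(Add(22, 9), 36)) = Mul(Rational(-1, 6), Add(31, 36)) = Mul(Rational(-1, 6), 67) = Rational(-67, 6) ≈ -11.167)
Pow(Add(g, Pow(Add(Mul(5, -5), -1), 2)), 2) = Pow(Add(Rational(-67, 6), Pow(Add(Mul(5, -5), -1), 2)), 2) = Pow(Add(Rational(-67, 6), Pow(Add(-25, -1), 2)), 2) = Pow(Add(Rational(-67, 6), Pow(-26, 2)), 2) = Pow(Add(Rational(-67, 6), 676), 2) = Pow(Rational(3989, 6), 2) = Rational(15912121, 36)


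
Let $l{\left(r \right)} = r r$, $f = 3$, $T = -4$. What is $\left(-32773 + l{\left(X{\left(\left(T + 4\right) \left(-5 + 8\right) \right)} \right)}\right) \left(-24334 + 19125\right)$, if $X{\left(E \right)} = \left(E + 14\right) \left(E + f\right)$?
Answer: $161525881$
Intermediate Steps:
$X{\left(E \right)} = \left(3 + E\right) \left(14 + E\right)$ ($X{\left(E \right)} = \left(E + 14\right) \left(E + 3\right) = \left(14 + E\right) \left(3 + E\right) = \left(3 + E\right) \left(14 + E\right)$)
$l{\left(r \right)} = r^{2}$
$\left(-32773 + l{\left(X{\left(\left(T + 4\right) \left(-5 + 8\right) \right)} \right)}\right) \left(-24334 + 19125\right) = \left(-32773 + \left(42 + \left(\left(-4 + 4\right) \left(-5 + 8\right)\right)^{2} + 17 \left(-4 + 4\right) \left(-5 + 8\right)\right)^{2}\right) \left(-24334 + 19125\right) = \left(-32773 + \left(42 + \left(0 \cdot 3\right)^{2} + 17 \cdot 0 \cdot 3\right)^{2}\right) \left(-5209\right) = \left(-32773 + \left(42 + 0^{2} + 17 \cdot 0\right)^{2}\right) \left(-5209\right) = \left(-32773 + \left(42 + 0 + 0\right)^{2}\right) \left(-5209\right) = \left(-32773 + 42^{2}\right) \left(-5209\right) = \left(-32773 + 1764\right) \left(-5209\right) = \left(-31009\right) \left(-5209\right) = 161525881$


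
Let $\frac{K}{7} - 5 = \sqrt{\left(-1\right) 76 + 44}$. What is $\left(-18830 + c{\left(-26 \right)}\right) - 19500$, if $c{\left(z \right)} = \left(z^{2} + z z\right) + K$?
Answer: $-36943 + 28 i \sqrt{2} \approx -36943.0 + 39.598 i$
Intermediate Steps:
$K = 35 + 28 i \sqrt{2}$ ($K = 35 + 7 \sqrt{\left(-1\right) 76 + 44} = 35 + 7 \sqrt{-76 + 44} = 35 + 7 \sqrt{-32} = 35 + 7 \cdot 4 i \sqrt{2} = 35 + 28 i \sqrt{2} \approx 35.0 + 39.598 i$)
$c{\left(z \right)} = 35 + 2 z^{2} + 28 i \sqrt{2}$ ($c{\left(z \right)} = \left(z^{2} + z z\right) + \left(35 + 28 i \sqrt{2}\right) = \left(z^{2} + z^{2}\right) + \left(35 + 28 i \sqrt{2}\right) = 2 z^{2} + \left(35 + 28 i \sqrt{2}\right) = 35 + 2 z^{2} + 28 i \sqrt{2}$)
$\left(-18830 + c{\left(-26 \right)}\right) - 19500 = \left(-18830 + \left(35 + 2 \left(-26\right)^{2} + 28 i \sqrt{2}\right)\right) - 19500 = \left(-18830 + \left(35 + 2 \cdot 676 + 28 i \sqrt{2}\right)\right) - 19500 = \left(-18830 + \left(35 + 1352 + 28 i \sqrt{2}\right)\right) - 19500 = \left(-18830 + \left(1387 + 28 i \sqrt{2}\right)\right) - 19500 = \left(-17443 + 28 i \sqrt{2}\right) - 19500 = -36943 + 28 i \sqrt{2}$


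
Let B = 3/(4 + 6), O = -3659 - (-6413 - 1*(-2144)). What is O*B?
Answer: 183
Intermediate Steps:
O = 610 (O = -3659 - (-6413 + 2144) = -3659 - 1*(-4269) = -3659 + 4269 = 610)
B = 3/10 ≈ 0.30000
O*B = 610*(3/10) = 183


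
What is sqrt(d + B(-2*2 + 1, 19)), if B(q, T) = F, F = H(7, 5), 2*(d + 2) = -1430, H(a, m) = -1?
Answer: I*sqrt(718) ≈ 26.796*I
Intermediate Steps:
d = -717 (d = -2 + (1/2)*(-1430) = -2 - 715 = -717)
F = -1
B(q, T) = -1
sqrt(d + B(-2*2 + 1, 19)) = sqrt(-717 - 1) = sqrt(-718) = I*sqrt(718)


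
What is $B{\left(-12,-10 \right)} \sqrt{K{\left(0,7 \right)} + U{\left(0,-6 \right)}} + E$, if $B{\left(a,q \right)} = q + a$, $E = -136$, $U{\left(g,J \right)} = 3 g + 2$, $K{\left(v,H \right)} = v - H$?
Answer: $-136 - 22 i \sqrt{5} \approx -136.0 - 49.193 i$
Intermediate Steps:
$U{\left(g,J \right)} = 2 + 3 g$
$B{\left(a,q \right)} = a + q$
$B{\left(-12,-10 \right)} \sqrt{K{\left(0,7 \right)} + U{\left(0,-6 \right)}} + E = \left(-12 - 10\right) \sqrt{\left(0 - 7\right) + \left(2 + 3 \cdot 0\right)} - 136 = - 22 \sqrt{\left(0 - 7\right) + \left(2 + 0\right)} - 136 = - 22 \sqrt{-7 + 2} - 136 = - 22 \sqrt{-5} - 136 = - 22 i \sqrt{5} - 136 = -136 - 22 i \sqrt{5}$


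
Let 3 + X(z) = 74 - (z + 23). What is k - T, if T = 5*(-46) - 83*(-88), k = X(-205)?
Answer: -6821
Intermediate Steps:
X(z) = 48 - z (X(z) = -3 + (74 - (z + 23)) = -3 + (74 - (23 + z)) = -3 + (74 + (-23 - z)) = -3 + (51 - z) = 48 - z)
k = 253 (k = 48 - 1*(-205) = 48 + 205 = 253)
T = 7074 (T = -230 + 7304 = 7074)
k - T = 253 - 1*7074 = 253 - 7074 = -6821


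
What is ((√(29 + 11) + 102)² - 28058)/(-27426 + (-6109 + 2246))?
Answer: 17614/31289 - 408*√10/31289 ≈ 0.52171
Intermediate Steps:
((√(29 + 11) + 102)² - 28058)/(-27426 + (-6109 + 2246)) = ((√40 + 102)² - 28058)/(-27426 - 3863) = ((2*√10 + 102)² - 28058)/(-31289) = ((102 + 2*√10)² - 28058)*(-1/31289) = (-28058 + (102 + 2*√10)²)*(-1/31289) = 28058/31289 - (102 + 2*√10)²/31289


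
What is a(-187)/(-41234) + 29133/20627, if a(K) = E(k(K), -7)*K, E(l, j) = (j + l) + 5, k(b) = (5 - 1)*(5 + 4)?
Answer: 666208294/425266859 ≈ 1.5666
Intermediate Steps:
k(b) = 36 (k(b) = 4*9 = 36)
E(l, j) = 5 + j + l
a(K) = 34*K (a(K) = (5 - 7 + 36)*K = 34*K)
a(-187)/(-41234) + 29133/20627 = (34*(-187))/(-41234) + 29133/20627 = -6358*(-1/41234) + 29133*(1/20627) = 3179/20617 + 29133/20627 = 666208294/425266859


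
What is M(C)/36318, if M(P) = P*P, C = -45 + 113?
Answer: 2312/18159 ≈ 0.12732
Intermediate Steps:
C = 68
M(P) = P²
M(C)/36318 = 68²/36318 = 4624*(1/36318) = 2312/18159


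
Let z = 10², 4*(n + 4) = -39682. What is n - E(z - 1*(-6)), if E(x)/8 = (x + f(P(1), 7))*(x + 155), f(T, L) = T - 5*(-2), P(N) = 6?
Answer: -529321/2 ≈ -2.6466e+5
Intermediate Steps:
n = -19849/2 (n = -4 + (¼)*(-39682) = -4 - 19841/2 = -19849/2 ≈ -9924.5)
z = 100
f(T, L) = 10 + T (f(T, L) = T + 10 = 10 + T)
E(x) = 8*(16 + x)*(155 + x) (E(x) = 8*((x + (10 + 6))*(x + 155)) = 8*((x + 16)*(155 + x)) = 8*((16 + x)*(155 + x)) = 8*(16 + x)*(155 + x))
n - E(z - 1*(-6)) = -19849/2 - (19840 + 8*(100 - 1*(-6))² + 1368*(100 - 1*(-6))) = -19849/2 - (19840 + 8*(100 + 6)² + 1368*(100 + 6)) = -19849/2 - (19840 + 8*106² + 1368*106) = -19849/2 - (19840 + 8*11236 + 145008) = -19849/2 - (19840 + 89888 + 145008) = -19849/2 - 1*254736 = -19849/2 - 254736 = -529321/2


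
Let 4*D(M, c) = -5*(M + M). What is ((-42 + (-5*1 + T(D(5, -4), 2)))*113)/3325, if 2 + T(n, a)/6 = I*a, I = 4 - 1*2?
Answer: -113/95 ≈ -1.1895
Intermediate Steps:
I = 2 (I = 4 - 2 = 2)
D(M, c) = -5*M/2 (D(M, c) = (-5*(M + M))/4 = (-10*M)/4 = -5*M/2)
T(n, a) = -12 + 12*a (T(n, a) = -12 + 6*(2*a) = -12 + 12*a)
((-42 + (-5*1 + T(D(5, -4), 2)))*113)/3325 = ((-42 + (-5*1 + (-12 + 12*2)))*113)/3325 = ((-42 + (-5 + (-12 + 24)))*113)*(1/3325) = ((-42 + (-5 + 12))*113)*(1/3325) = ((-42 + 7)*113)*(1/3325) = -35*113*(1/3325) = -3955*1/3325 = -113/95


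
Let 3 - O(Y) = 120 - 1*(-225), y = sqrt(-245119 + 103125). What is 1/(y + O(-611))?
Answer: -171/129479 - I*sqrt(141994)/258958 ≈ -0.0013207 - 0.0014551*I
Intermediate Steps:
y = I*sqrt(141994) (y = sqrt(-141994) = I*sqrt(141994) ≈ 376.82*I)
O(Y) = -342 (O(Y) = 3 - (120 - 1*(-225)) = 3 - (120 + 225) = 3 - 1*345 = 3 - 345 = -342)
1/(y + O(-611)) = 1/(I*sqrt(141994) - 342) = 1/(-342 + I*sqrt(141994))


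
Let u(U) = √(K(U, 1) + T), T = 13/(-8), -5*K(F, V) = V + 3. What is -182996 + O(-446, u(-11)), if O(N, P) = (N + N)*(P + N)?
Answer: 214836 - 223*I*√970/5 ≈ 2.1484e+5 - 1389.1*I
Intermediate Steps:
K(F, V) = -⅗ - V/5 (K(F, V) = -(V + 3)/5 = -(3 + V)/5 = -⅗ - V/5)
T = -13/8 (T = 13*(-⅛) = -13/8 ≈ -1.6250)
u(U) = I*√970/20 (u(U) = √((-⅗ - ⅕*1) - 13/8) = √((-⅗ - ⅕) - 13/8) = √(-⅘ - 13/8) = √(-97/40) = I*√970/20)
O(N, P) = 2*N*(N + P) (O(N, P) = (2*N)*(N + P) = 2*N*(N + P))
-182996 + O(-446, u(-11)) = -182996 + 2*(-446)*(-446 + I*√970/20) = -182996 + (397832 - 223*I*√970/5) = 214836 - 223*I*√970/5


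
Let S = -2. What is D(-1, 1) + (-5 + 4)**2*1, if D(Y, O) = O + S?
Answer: 0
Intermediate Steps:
D(Y, O) = -2 + O (D(Y, O) = O - 2 = -2 + O)
D(-1, 1) + (-5 + 4)**2*1 = (-2 + 1) + (-5 + 4)**2*1 = -1 + (-1)**2*1 = -1 + 1*1 = -1 + 1 = 0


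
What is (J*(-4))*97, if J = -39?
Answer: 15132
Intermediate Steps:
(J*(-4))*97 = -39*(-4)*97 = 156*97 = 15132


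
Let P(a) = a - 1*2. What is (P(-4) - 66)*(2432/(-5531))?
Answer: 175104/5531 ≈ 31.659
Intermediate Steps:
P(a) = -2 + a (P(a) = a - 2 = -2 + a)
(P(-4) - 66)*(2432/(-5531)) = ((-2 - 4) - 66)*(2432/(-5531)) = (-6 - 66)*(2432*(-1/5531)) = -72*(-2432/5531) = 175104/5531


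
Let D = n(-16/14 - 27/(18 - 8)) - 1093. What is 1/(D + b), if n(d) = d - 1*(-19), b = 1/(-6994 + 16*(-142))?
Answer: -162155/174777626 ≈ -0.00092778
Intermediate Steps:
b = -1/9266 (b = 1/(-6994 - 2272) = 1/(-9266) = -1/9266 ≈ -0.00010792)
n(d) = 19 + d (n(d) = d + 19 = 19 + d)
D = -75449/70 (D = (19 + (-16/14 - 27/(18 - 8))) - 1093 = (19 + (-16*1/14 - 27/10)) - 1093 = (19 + (-8/7 - 27*⅒)) - 1093 = (19 + (-8/7 - 27/10)) - 1093 = (19 - 269/70) - 1093 = 1061/70 - 1093 = -75449/70 ≈ -1077.8)
1/(D + b) = 1/(-75449/70 - 1/9266) = 1/(-174777626/162155) = -162155/174777626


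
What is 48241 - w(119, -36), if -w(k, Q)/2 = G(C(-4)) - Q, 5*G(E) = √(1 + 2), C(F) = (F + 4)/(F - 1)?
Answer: 48313 + 2*√3/5 ≈ 48314.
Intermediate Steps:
C(F) = (4 + F)/(-1 + F)
G(E) = √3/5 (G(E) = √(1 + 2)/5 = √3/5)
w(k, Q) = 2*Q - 2*√3/5 (w(k, Q) = -2*(√3/5 - Q) = -2*(-Q + √3/5) = 2*Q - 2*√3/5)
48241 - w(119, -36) = 48241 - (2*(-36) - 2*√3/5) = 48241 - (-72 - 2*√3/5) = 48241 + (72 + 2*√3/5) = 48313 + 2*√3/5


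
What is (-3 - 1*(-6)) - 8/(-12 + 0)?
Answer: 11/3 ≈ 3.6667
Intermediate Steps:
(-3 - 1*(-6)) - 8/(-12 + 0) = (-3 + 6) - 8/(-12) = 3 - 1/12*(-8) = 3 + ⅔ = 11/3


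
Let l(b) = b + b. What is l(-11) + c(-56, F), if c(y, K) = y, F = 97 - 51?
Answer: -78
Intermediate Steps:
F = 46
l(b) = 2*b
l(-11) + c(-56, F) = 2*(-11) - 56 = -22 - 56 = -78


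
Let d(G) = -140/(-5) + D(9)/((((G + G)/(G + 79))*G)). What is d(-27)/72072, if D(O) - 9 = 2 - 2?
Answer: 1147/2918916 ≈ 0.00039295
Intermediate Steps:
D(O) = 9 (D(O) = 9 + (2 - 2) = 9 + 0 = 9)
d(G) = 28 + 9*(79 + G)/(2*G²) (d(G) = -140/(-5) + 9/((((G + G)/(G + 79))*G)) = -140*(-⅕) + 9/((((2*G)/(79 + G))*G)) = 28 + 9/(((2*G/(79 + G))*G)) = 28 + 9/((2*G²/(79 + G))) = 28 + 9*((79 + G)/(2*G²)) = 28 + 9*(79 + G)/(2*G²))
d(-27)/72072 = (28 + (9/2)/(-27) + (711/2)/(-27)²)/72072 = (28 + (9/2)*(-1/27) + (711/2)*(1/729))*(1/72072) = (28 - ⅙ + 79/162)*(1/72072) = (2294/81)*(1/72072) = 1147/2918916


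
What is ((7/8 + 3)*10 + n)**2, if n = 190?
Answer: 837225/16 ≈ 52327.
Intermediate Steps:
((7/8 + 3)*10 + n)**2 = ((7/8 + 3)*10 + 190)**2 = ((31/8)*10 + 190)**2 = (155/4 + 190)**2 = (915/4)**2 = 837225/16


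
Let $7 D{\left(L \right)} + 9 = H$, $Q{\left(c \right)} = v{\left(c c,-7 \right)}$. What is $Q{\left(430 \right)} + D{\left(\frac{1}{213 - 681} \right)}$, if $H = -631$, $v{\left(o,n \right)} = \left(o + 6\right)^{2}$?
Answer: $\frac{239331601212}{7} \approx 3.419 \cdot 10^{10}$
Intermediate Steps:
$v{\left(o,n \right)} = \left(6 + o\right)^{2}$
$Q{\left(c \right)} = \left(6 + c^{2}\right)^{2}$ ($Q{\left(c \right)} = \left(6 + c c\right)^{2} = \left(6 + c^{2}\right)^{2}$)
$D{\left(L \right)} = - \frac{640}{7}$ ($D{\left(L \right)} = - \frac{9}{7} + \frac{1}{7} \left(-631\right) = - \frac{9}{7} - \frac{631}{7} = - \frac{640}{7}$)
$Q{\left(430 \right)} + D{\left(\frac{1}{213 - 681} \right)} = \left(6 + 430^{2}\right)^{2} - \frac{640}{7} = \left(6 + 184900\right)^{2} - \frac{640}{7} = 184906^{2} - \frac{640}{7} = 34190228836 - \frac{640}{7} = \frac{239331601212}{7}$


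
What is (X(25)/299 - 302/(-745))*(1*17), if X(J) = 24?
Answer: 1839026/222755 ≈ 8.2558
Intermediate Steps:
(X(25)/299 - 302/(-745))*(1*17) = (24/299 - 302/(-745))*(1*17) = (24*(1/299) - 302*(-1/745))*17 = (24/299 + 302/745)*17 = (108178/222755)*17 = 1839026/222755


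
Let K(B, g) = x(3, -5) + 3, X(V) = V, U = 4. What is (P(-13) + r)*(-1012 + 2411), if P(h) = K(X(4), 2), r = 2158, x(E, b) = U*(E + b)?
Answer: 3012047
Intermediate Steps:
x(E, b) = 4*E + 4*b (x(E, b) = 4*(E + b) = 4*E + 4*b)
K(B, g) = -5 (K(B, g) = (4*3 + 4*(-5)) + 3 = (12 - 20) + 3 = -8 + 3 = -5)
P(h) = -5
(P(-13) + r)*(-1012 + 2411) = (-5 + 2158)*(-1012 + 2411) = 2153*1399 = 3012047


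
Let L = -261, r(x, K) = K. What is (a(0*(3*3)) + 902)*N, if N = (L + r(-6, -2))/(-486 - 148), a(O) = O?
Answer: 118613/317 ≈ 374.17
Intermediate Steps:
N = 263/634 (N = (-261 - 2)/(-486 - 148) = -263/(-634) = -263*(-1/634) = 263/634 ≈ 0.41483)
(a(0*(3*3)) + 902)*N = (0*(3*3) + 902)*(263/634) = (0*9 + 902)*(263/634) = (0 + 902)*(263/634) = 902*(263/634) = 118613/317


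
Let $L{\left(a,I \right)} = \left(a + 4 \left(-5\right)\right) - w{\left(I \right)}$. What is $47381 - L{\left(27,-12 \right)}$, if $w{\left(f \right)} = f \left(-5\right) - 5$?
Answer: $47429$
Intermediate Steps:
$w{\left(f \right)} = -5 - 5 f$ ($w{\left(f \right)} = - 5 f - 5 = -5 - 5 f$)
$L{\left(a,I \right)} = -15 + a + 5 I$ ($L{\left(a,I \right)} = \left(a + 4 \left(-5\right)\right) - \left(-5 - 5 I\right) = \left(a - 20\right) + \left(5 + 5 I\right) = \left(-20 + a\right) + \left(5 + 5 I\right) = -15 + a + 5 I$)
$47381 - L{\left(27,-12 \right)} = 47381 - \left(-15 + 27 + 5 \left(-12\right)\right) = 47381 - \left(-15 + 27 - 60\right) = 47381 - -48 = 47381 + 48 = 47429$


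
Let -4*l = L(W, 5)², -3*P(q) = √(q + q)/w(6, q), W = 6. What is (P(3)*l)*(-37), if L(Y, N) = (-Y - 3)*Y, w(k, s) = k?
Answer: -2997*√6/2 ≈ -3670.6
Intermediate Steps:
L(Y, N) = Y*(-3 - Y) (L(Y, N) = (-3 - Y)*Y = Y*(-3 - Y))
P(q) = -√2*√q/18 (P(q) = -√(q + q)/(3*6) = -√(2*q)/(3*6) = -√2*√q/(3*6) = -√2*√q/18)
l = -729 (l = -36*(3 + 6)²/4 = -(-1*6*9)²/4 = -¼*(-54)² = -¼*2916 = -729)
(P(3)*l)*(-37) = (-√2*√3/18*(-729))*(-37) = (-√6/18*(-729))*(-37) = (81*√6/2)*(-37) = -2997*√6/2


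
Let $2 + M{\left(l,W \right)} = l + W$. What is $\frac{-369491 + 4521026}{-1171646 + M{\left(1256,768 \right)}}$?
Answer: $- \frac{4151535}{1169624} \approx -3.5495$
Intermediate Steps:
$M{\left(l,W \right)} = -2 + W + l$ ($M{\left(l,W \right)} = -2 + \left(l + W\right) = -2 + \left(W + l\right) = -2 + W + l$)
$\frac{-369491 + 4521026}{-1171646 + M{\left(1256,768 \right)}} = \frac{-369491 + 4521026}{-1171646 + \left(-2 + 768 + 1256\right)} = \frac{4151535}{-1171646 + 2022} = \frac{4151535}{-1169624} = 4151535 \left(- \frac{1}{1169624}\right) = - \frac{4151535}{1169624}$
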